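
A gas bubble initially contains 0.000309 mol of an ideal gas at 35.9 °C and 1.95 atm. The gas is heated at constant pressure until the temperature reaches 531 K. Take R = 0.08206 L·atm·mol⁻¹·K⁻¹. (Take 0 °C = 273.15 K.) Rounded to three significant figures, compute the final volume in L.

V₂ ≈ 0.00690 L

Convert: T₁ = 309.0 K.
From PV = nRT: V₁ = nRT₁/P₁ = 0.004019 L.
P constant ⇒ V ∝ T: P₂ = P₁; V₂ = V₁·(T₂/T₁) = 0.006905 L.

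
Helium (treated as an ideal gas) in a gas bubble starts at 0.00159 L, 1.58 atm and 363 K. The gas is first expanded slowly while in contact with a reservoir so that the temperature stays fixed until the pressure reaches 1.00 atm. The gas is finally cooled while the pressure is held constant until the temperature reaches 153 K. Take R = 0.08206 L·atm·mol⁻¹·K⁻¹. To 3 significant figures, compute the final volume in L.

T constant ⇒ Boyle's law P V = const: T₂ = T₁; V₂ = V₁·(P₁/P₂) = 0.002512 L.
P constant ⇒ V ∝ T: P₃ = P₂; V₃ = V₂·(T₃/T₂) = 0.001059 L.

V₃ ≈ 0.00106 L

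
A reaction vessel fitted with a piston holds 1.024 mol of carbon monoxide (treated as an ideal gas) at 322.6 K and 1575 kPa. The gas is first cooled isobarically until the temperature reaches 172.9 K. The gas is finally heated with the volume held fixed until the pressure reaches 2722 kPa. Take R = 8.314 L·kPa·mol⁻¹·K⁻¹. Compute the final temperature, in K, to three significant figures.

T₃ ≈ 299 K

From PV = nRT: V₁ = nRT₁/P₁ = 1.744 L.
P constant ⇒ V ∝ T: P₂ = P₁; V₂ = V₁·(T₂/T₁) = 0.9346 L.
V constant ⇒ P ∝ T: V₃ = V₂; T₃ = T₂·(P₃/P₂) = 298.8 K.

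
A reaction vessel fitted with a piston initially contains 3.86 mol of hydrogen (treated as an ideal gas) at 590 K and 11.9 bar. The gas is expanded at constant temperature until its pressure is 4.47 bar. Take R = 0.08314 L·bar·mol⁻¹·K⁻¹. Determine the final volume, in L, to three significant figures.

V₂ ≈ 42.4 L

From PV = nRT: V₁ = nRT₁/P₁ = 15.91 L.
T constant ⇒ Boyle's law P V = const: T₂ = T₁; V₂ = V₁·(P₁/P₂) = 42.36 L.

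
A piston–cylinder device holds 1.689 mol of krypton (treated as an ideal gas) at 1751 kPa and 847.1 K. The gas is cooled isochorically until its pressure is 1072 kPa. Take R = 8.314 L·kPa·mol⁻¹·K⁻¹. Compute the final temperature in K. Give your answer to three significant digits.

T₂ ≈ 519 K

From PV = nRT: V₁ = nRT₁/P₁ = 6.793 L.
Isochoric, so P/T is constant: V₂ = V₁; T₂ = T₁·(P₂/P₁) = 518.6 K.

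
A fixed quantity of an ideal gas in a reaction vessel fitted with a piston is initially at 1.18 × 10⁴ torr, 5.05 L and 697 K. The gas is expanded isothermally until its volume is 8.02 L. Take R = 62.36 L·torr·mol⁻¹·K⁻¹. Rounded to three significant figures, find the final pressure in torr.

P₂ ≈ 7.43e+03 torr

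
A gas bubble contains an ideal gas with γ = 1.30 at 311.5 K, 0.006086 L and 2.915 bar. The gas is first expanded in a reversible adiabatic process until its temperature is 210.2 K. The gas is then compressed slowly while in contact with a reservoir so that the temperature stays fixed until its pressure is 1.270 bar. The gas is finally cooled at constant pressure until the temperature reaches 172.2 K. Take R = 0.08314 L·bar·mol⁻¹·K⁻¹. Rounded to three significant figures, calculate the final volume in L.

V₄ ≈ 0.00772 L

Adiabatic (γ = 1.30), T V^(γ−1) and P V^γ constant: P₂ = P₁·(T₂/T₁)^(γ/(γ−1)) = 0.5301 bar; V₂ = V₁·(T₁/T₂)^(1/(γ−1)) = 0.02258 L.
T constant ⇒ Boyle's law P V = const: T₃ = T₂; V₃ = V₂·(P₂/P₃) = 0.009426 L.
Isobaric, so V/T is constant: P₄ = P₃; V₄ = V₃·(T₄/T₃) = 0.007722 L.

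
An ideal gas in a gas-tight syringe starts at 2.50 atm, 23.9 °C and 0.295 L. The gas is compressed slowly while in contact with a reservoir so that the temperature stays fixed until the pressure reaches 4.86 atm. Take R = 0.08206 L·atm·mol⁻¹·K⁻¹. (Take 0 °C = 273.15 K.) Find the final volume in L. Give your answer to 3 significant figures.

V₂ ≈ 0.152 L

Convert: T₁ = 297.0 K.
Isothermal, so P V is constant: T₂ = T₁; V₂ = V₁·(P₁/P₂) = 0.1517 L.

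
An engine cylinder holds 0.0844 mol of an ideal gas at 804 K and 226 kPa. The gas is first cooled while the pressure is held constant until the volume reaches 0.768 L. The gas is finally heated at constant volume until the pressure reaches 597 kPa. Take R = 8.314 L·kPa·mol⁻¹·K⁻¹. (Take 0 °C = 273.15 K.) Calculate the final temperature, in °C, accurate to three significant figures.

T₃ ≈ 380 °C

From PV = nRT: V₁ = nRT₁/P₁ = 2.496 L.
Isobaric, so V/T is constant: P₂ = P₁; T₂ = T₁·(V₂/V₁) = 247.4 K.
Isochoric, so P/T is constant: V₃ = V₂; T₃ = T₂·(P₃/P₂) = 653.4 K.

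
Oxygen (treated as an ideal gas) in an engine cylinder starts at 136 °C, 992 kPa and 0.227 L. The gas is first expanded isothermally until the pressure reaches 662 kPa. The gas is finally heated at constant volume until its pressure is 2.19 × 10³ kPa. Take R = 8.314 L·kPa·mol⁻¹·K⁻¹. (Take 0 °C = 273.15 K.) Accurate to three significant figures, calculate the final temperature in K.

Convert: T₁ = 409.1 K.
T constant ⇒ Boyle's law P V = const: T₂ = T₁; V₂ = V₁·(P₁/P₂) = 0.3402 L.
Isochoric, so P/T is constant: V₃ = V₂; T₃ = T₂·(P₃/P₂) = 1354 K.

T₃ ≈ 1.35e+03 K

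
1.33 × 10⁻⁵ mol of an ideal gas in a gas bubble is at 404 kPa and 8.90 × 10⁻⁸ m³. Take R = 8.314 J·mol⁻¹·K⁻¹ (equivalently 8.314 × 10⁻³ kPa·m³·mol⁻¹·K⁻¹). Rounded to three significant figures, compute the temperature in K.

T ≈ 325 K

PV = nRT ⇒ T = PV/(nR) = (404 × 8.90e-08) / (1.33e-05 × 8.314 × 10⁻³)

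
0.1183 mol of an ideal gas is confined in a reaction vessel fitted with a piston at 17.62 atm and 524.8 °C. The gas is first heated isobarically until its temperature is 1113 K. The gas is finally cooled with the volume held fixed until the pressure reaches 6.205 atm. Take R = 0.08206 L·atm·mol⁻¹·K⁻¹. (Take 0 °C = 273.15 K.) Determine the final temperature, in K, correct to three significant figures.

Convert: T₁ = 797.9 K.
From PV = nRT: V₁ = nRT₁/P₁ = 0.4396 L.
Isobaric, so V/T is constant: P₂ = P₁; V₂ = V₁·(T₂/T₁) = 0.6132 L.
Isochoric, so P/T is constant: V₃ = V₂; T₃ = T₂·(P₃/P₂) = 392.0 K.

T₃ ≈ 392 K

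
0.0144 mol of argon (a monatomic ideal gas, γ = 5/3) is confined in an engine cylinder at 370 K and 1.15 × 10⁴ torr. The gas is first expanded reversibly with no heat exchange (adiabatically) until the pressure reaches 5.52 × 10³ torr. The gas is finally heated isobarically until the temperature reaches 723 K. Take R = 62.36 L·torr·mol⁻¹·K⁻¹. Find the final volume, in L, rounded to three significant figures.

From PV = nRT: V₁ = nRT₁/P₁ = 0.02889 L.
Reversible adiabatic, γ = 5/3: T₂ = T₁·(P₂/P₁)^((γ−1)/γ) = 275.9 K; V₂ = V₁·(P₁/P₂)^(1/γ) = 0.04488 L.
Isobaric, so V/T is constant: P₃ = P₂; V₃ = V₂·(T₃/T₂) = 0.1176 L.

V₃ ≈ 0.118 L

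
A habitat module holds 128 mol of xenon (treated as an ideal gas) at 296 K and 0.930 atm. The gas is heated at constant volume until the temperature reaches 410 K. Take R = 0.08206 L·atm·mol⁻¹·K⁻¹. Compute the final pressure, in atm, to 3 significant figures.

P₂ ≈ 1.29 atm

From PV = nRT: V₁ = nRT₁/P₁ = 3343 L.
Isochoric, so P/T is constant: V₂ = V₁; P₂ = P₁·(T₂/T₁) = 1.288 atm.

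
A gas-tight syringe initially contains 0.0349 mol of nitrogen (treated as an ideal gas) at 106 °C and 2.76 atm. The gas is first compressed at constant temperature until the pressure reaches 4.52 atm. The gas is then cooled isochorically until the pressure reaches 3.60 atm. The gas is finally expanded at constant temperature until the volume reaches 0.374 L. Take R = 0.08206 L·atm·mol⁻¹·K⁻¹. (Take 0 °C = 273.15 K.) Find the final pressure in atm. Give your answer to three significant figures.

P₄ ≈ 2.31 atm

Convert: T₁ = 379.1 K.
From PV = nRT: V₁ = nRT₁/P₁ = 0.3934 L.
Isothermal, so P V is constant: T₂ = T₁; V₂ = V₁·(P₁/P₂) = 0.2402 L.
Isochoric, so P/T is constant: V₃ = V₂; T₃ = T₂·(P₃/P₂) = 302.0 K.
T constant ⇒ Boyle's law P V = const: T₄ = T₃; P₄ = P₃·(V₃/V₄) = 2.312 atm.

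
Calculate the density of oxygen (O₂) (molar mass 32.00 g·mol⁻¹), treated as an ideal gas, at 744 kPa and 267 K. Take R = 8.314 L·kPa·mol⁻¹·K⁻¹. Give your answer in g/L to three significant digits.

ρ = PM/(RT) = (744 × 32.00) / (8.314 × 267.0)

ρ ≈ 10.7 g/L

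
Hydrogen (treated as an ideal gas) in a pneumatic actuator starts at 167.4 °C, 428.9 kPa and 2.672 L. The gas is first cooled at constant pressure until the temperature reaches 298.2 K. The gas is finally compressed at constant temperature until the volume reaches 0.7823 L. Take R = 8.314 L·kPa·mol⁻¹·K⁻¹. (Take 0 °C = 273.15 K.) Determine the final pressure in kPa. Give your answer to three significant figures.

P₃ ≈ 992 kPa

Convert: T₁ = 440.5 K.
P constant ⇒ V ∝ T: P₂ = P₁; V₂ = V₁·(T₂/T₁) = 1.809 L.
Isothermal, so P V is constant: T₃ = T₂; P₃ = P₂·(V₂/V₃) = 991.6 kPa.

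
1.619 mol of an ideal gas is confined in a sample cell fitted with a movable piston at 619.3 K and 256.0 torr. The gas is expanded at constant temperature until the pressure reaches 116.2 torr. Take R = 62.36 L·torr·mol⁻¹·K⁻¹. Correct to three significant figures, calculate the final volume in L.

From PV = nRT: V₁ = nRT₁/P₁ = 244.2 L.
T constant ⇒ Boyle's law P V = const: T₂ = T₁; V₂ = V₁·(P₁/P₂) = 538.1 L.

V₂ ≈ 538 L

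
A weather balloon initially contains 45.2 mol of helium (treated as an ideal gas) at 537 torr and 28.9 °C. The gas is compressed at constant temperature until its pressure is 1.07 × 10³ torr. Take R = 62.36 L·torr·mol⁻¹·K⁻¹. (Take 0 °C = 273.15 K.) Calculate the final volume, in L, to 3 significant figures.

Convert: T₁ = 302.0 K.
From PV = nRT: V₁ = nRT₁/P₁ = 1585 L.
Isothermal, so P V is constant: T₂ = T₁; V₂ = V₁·(P₁/P₂) = 795.7 L.

V₂ ≈ 796 L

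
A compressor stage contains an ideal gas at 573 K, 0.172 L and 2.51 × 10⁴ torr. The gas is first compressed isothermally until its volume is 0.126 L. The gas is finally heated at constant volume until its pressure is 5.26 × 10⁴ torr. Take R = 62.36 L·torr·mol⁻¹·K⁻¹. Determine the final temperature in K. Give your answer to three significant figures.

T₃ ≈ 880 K

Isothermal, so P V is constant: T₂ = T₁; P₂ = P₁·(V₁/V₂) = 3.426e+04 torr.
V constant ⇒ P ∝ T: V₃ = V₂; T₃ = T₂·(P₃/P₂) = 879.6 K.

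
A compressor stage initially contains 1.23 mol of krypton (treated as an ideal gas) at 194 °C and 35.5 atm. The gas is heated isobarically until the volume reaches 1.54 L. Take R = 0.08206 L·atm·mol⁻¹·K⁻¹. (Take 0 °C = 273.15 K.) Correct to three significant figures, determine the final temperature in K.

Convert: T₁ = 467.1 K.
From PV = nRT: V₁ = nRT₁/P₁ = 1.328 L.
Isobaric, so V/T is constant: P₂ = P₁; T₂ = T₁·(V₂/V₁) = 541.6 K.

T₂ ≈ 542 K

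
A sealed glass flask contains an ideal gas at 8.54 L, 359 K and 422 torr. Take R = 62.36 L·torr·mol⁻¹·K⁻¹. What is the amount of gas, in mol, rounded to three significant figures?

PV = nRT ⇒ n = PV/(RT) = (422 × 8.54) / (62.36 × 359)

n ≈ 0.161 mol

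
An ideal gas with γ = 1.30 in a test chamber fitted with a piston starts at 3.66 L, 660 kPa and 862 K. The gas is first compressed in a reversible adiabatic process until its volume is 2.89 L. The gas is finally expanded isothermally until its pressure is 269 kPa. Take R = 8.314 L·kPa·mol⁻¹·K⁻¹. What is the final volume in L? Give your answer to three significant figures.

V₃ ≈ 9.64 L

Adiabatic (γ = 1.30), T V^(γ−1) and P V^γ constant: T₂ = T₁·(V₁/V₂)^(γ−1) = 925.3 K; P₂ = P₁·(V₁/V₂)^γ = 897.2 kPa.
Isothermal, so P V is constant: T₃ = T₂; V₃ = V₂·(P₂/P₃) = 9.639 L.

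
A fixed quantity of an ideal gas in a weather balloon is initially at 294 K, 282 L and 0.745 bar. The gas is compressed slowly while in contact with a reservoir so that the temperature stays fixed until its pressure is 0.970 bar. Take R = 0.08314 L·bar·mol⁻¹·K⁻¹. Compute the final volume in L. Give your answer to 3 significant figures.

Isothermal, so P V is constant: T₂ = T₁; V₂ = V₁·(P₁/P₂) = 216.6 L.

V₂ ≈ 217 L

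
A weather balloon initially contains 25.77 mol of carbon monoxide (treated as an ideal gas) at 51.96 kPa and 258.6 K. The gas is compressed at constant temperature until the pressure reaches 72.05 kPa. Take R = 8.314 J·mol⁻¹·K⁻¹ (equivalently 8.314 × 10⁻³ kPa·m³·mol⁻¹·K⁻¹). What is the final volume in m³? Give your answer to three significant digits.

From PV = nRT: V₁ = nRT₁/P₁ = 1.066 m³.
T constant ⇒ Boyle's law P V = const: T₂ = T₁; V₂ = V₁·(P₁/P₂) = 0.7690 m³.

V₂ ≈ 0.769 m³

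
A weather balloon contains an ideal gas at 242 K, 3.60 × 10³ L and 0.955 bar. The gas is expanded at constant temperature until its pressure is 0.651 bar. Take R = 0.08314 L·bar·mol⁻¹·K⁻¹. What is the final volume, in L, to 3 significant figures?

T constant ⇒ Boyle's law P V = const: T₂ = T₁; V₂ = V₁·(P₁/P₂) = 5281 L.

V₂ ≈ 5.28e+03 L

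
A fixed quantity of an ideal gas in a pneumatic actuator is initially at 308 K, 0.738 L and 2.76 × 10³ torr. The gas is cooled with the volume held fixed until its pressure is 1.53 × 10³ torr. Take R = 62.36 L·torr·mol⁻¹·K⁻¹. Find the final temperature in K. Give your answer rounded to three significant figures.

V constant ⇒ P ∝ T: V₂ = V₁; T₂ = T₁·(P₂/P₁) = 170.7 K.

T₂ ≈ 171 K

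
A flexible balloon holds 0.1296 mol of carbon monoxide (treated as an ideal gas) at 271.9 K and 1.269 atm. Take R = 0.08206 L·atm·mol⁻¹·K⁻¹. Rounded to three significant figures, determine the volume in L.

PV = nRT ⇒ V = nRT/P = (0.1296 × 0.08206 × 271.9) / 1.269

V ≈ 2.28 L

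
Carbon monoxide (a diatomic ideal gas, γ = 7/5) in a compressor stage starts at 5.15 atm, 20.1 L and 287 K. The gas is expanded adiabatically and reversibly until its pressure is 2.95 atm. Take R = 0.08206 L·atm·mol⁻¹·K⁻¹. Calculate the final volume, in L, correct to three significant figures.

Reversible adiabatic, γ = 7/5: T₂ = T₁·(P₂/P₁)^((γ−1)/γ) = 244.8 K; V₂ = V₁·(P₁/P₂)^(1/γ) = 29.93 L.

V₂ ≈ 29.9 L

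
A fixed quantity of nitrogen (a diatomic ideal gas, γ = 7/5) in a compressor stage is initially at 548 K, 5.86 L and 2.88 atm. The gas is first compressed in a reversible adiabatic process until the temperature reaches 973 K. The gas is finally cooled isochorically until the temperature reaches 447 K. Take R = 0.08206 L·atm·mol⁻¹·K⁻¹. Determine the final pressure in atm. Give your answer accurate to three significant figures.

P₃ ≈ 9.87 atm

Reversible adiabatic, γ = 7/5: P₂ = P₁·(T₂/T₁)^(γ/(γ−1)) = 21.48 atm; V₂ = V₁·(T₁/T₂)^(1/(γ−1)) = 1.395 L.
V constant ⇒ P ∝ T: V₃ = V₂; P₃ = P₂·(T₃/T₂) = 9.868 atm.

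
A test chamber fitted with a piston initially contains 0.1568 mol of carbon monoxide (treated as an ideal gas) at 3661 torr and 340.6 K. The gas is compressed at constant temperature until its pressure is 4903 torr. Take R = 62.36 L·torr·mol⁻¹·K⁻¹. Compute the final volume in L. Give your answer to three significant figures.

V₂ ≈ 0.679 L

From PV = nRT: V₁ = nRT₁/P₁ = 0.9097 L.
Isothermal, so P V is constant: T₂ = T₁; V₂ = V₁·(P₁/P₂) = 0.6793 L.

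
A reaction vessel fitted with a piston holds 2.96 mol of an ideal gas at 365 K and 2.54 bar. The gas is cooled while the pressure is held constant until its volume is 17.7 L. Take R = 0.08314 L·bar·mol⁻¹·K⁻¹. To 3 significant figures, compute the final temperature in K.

T₂ ≈ 183 K

From PV = nRT: V₁ = nRT₁/P₁ = 35.36 L.
P constant ⇒ V ∝ T: P₂ = P₁; T₂ = T₁·(V₂/V₁) = 182.7 K.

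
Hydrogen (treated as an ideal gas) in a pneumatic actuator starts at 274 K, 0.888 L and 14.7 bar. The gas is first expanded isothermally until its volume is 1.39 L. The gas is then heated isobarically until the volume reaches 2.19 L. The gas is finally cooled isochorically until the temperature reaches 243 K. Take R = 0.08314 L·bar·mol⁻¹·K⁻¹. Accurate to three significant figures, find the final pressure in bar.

P₄ ≈ 5.29 bar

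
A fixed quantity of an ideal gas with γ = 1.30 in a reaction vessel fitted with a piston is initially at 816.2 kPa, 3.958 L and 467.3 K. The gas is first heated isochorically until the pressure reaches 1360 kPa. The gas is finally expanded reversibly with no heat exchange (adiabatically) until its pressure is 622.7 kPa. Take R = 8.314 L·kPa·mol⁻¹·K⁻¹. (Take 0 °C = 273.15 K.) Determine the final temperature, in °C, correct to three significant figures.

V constant ⇒ P ∝ T: V₂ = V₁; T₂ = T₁·(P₂/P₁) = 778.6 K.
Reversible adiabatic, γ = 1.30: T₃ = T₂·(P₃/P₂)^((γ−1)/γ) = 650.2 K; V₃ = V₂·(P₂/P₃)^(1/γ) = 7.218 L.

T₃ ≈ 377 °C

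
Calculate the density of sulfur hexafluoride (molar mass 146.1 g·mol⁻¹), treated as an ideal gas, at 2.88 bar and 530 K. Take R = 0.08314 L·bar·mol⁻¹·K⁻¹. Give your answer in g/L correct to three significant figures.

ρ ≈ 9.55 g/L

ρ = PM/(RT) = (2.88 × 146.1) / (0.08314 × 530.0)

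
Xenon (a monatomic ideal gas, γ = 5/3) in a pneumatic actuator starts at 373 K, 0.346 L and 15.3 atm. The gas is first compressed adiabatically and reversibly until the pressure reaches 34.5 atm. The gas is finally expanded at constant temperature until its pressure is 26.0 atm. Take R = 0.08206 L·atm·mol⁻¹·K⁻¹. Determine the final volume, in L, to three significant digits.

V₃ ≈ 0.282 L

Reversible adiabatic, γ = 5/3: T₂ = T₁·(P₂/P₁)^((γ−1)/γ) = 516.4 K; V₂ = V₁·(P₁/P₂)^(1/γ) = 0.2124 L.
T constant ⇒ Boyle's law P V = const: T₃ = T₂; V₃ = V₂·(P₂/P₃) = 0.2819 L.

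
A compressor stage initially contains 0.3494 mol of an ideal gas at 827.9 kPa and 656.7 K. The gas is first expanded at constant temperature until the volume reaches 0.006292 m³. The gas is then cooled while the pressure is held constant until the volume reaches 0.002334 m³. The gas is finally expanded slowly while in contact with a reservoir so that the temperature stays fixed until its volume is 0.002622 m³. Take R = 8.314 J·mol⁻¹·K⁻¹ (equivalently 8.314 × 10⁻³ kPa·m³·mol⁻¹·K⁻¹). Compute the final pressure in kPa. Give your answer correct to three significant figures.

P₄ ≈ 270 kPa

From PV = nRT: V₁ = nRT₁/P₁ = 0.002304 m³.
T constant ⇒ Boyle's law P V = const: T₂ = T₁; P₂ = P₁·(V₁/V₂) = 303.2 kPa.
Isobaric, so V/T is constant: P₃ = P₂; T₃ = T₂·(V₃/V₂) = 243.6 K.
T constant ⇒ Boyle's law P V = const: T₄ = T₃; P₄ = P₃·(V₃/V₄) = 269.9 kPa.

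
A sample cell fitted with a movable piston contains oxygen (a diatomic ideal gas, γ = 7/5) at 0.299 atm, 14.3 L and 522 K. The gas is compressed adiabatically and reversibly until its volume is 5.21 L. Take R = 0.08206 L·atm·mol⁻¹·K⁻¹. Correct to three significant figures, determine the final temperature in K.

T₂ ≈ 782 K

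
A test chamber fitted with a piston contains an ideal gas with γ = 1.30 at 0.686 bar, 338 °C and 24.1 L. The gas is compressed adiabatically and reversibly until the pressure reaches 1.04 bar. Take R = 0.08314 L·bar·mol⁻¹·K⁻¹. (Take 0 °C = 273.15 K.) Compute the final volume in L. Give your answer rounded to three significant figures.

V₂ ≈ 17.5 L

Convert: T₁ = 611.1 K.
Reversible adiabatic, γ = 1.30: T₂ = T₁·(P₂/P₁)^((γ−1)/γ) = 672.7 K; V₂ = V₁·(P₁/P₂)^(1/γ) = 17.50 L.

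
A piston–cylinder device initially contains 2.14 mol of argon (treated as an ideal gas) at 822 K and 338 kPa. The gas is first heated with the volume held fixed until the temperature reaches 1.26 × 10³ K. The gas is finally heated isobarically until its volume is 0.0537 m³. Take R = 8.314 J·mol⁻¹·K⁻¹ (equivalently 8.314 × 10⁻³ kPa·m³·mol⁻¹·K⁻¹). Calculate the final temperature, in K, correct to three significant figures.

From PV = nRT: V₁ = nRT₁/P₁ = 0.04327 m³.
Isochoric, so P/T is constant: V₂ = V₁; P₂ = P₁·(T₂/T₁) = 518.1 kPa.
Isobaric, so V/T is constant: P₃ = P₂; T₃ = T₂·(V₃/V₂) = 1564 K.

T₃ ≈ 1.56e+03 K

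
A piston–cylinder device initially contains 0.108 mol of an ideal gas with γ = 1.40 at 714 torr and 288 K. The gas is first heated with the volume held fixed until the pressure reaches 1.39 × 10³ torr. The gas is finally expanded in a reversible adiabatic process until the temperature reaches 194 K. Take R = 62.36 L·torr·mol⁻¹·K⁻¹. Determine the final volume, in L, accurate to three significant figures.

From PV = nRT: V₁ = nRT₁/P₁ = 2.717 L.
V constant ⇒ P ∝ T: V₂ = V₁; T₂ = T₁·(P₂/P₁) = 560.7 K.
Reversible adiabatic, γ = 1.40: P₃ = P₂·(T₃/T₂)^(γ/(γ−1)) = 33.87 torr; V₃ = V₂·(T₂/T₃)^(1/(γ−1)) = 38.57 L.

V₃ ≈ 38.6 L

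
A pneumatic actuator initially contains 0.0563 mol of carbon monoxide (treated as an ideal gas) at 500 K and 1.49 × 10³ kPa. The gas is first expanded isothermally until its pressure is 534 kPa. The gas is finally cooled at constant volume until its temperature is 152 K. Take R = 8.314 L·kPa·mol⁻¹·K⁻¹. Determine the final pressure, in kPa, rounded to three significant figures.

P₃ ≈ 162 kPa

From PV = nRT: V₁ = nRT₁/P₁ = 0.1571 L.
T constant ⇒ Boyle's law P V = const: T₂ = T₁; V₂ = V₁·(P₁/P₂) = 0.4383 L.
Isochoric, so P/T is constant: V₃ = V₂; P₃ = P₂·(T₃/T₂) = 162.3 kPa.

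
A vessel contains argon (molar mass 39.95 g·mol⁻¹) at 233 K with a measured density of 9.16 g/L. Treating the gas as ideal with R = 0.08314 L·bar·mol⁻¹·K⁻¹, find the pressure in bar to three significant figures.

P ≈ 4.44 bar

ρ = PM/(RT) ⇒ P = ρRT/M = (9.16 × 0.08314 × 233.0) / 39.95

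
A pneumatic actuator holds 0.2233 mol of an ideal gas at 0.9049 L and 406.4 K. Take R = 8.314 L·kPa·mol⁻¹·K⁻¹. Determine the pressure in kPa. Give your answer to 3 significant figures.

P ≈ 834 kPa

PV = nRT ⇒ P = nRT/V = (0.2233 × 8.314 × 406.4) / 0.9049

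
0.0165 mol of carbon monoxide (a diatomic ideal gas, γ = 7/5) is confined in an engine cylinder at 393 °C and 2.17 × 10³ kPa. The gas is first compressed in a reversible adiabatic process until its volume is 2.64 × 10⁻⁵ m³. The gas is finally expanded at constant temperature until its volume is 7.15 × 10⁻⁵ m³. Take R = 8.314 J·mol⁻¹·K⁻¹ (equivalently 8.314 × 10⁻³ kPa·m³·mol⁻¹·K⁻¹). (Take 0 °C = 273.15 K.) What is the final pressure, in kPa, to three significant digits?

P₃ ≈ 1.54e+03 kPa

Convert: T₁ = 666.1 K.
From PV = nRT: V₁ = nRT₁/P₁ = 4.211e-05 m³.
Reversible adiabatic, γ = 7/5: T₂ = T₁·(V₁/V₂)^(γ−1) = 803.0 K; P₂ = P₁·(V₁/V₂)^γ = 4172 kPa.
T constant ⇒ Boyle's law P V = const: T₃ = T₂; P₃ = P₂·(V₂/V₃) = 1541 kPa.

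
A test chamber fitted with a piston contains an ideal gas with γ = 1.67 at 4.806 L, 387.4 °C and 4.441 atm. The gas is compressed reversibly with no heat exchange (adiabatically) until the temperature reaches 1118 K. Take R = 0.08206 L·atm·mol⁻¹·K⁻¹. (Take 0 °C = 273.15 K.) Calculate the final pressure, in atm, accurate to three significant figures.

P₂ ≈ 16.5 atm

Convert: T₁ = 660.5 K.
Reversible adiabatic, γ = 1.67: P₂ = P₁·(T₂/T₁)^(γ/(γ−1)) = 16.49 atm; V₂ = V₁·(T₁/T₂)^(1/(γ−1)) = 2.191 L.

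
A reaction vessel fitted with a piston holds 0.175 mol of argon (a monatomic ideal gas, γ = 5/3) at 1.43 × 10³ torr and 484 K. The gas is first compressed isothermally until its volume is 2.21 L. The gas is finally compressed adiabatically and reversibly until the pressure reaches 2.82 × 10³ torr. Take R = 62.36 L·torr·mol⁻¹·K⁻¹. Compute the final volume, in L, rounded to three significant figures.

From PV = nRT: V₁ = nRT₁/P₁ = 3.694 L.
T constant ⇒ Boyle's law P V = const: T₂ = T₁; P₂ = P₁·(V₁/V₂) = 2390 torr.
Reversible adiabatic, γ = 5/3: T₃ = T₂·(P₃/P₂)^((γ−1)/γ) = 517.1 K; V₃ = V₂·(P₂/P₃)^(1/γ) = 2.001 L.

V₃ ≈ 2.00 L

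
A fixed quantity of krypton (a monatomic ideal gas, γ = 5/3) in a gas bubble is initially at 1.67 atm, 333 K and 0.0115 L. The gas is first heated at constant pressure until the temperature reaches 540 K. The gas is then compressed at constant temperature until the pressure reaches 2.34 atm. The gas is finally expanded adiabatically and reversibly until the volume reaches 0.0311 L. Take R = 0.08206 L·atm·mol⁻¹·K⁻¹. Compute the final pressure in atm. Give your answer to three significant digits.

P constant ⇒ V ∝ T: P₂ = P₁; V₂ = V₁·(T₂/T₁) = 0.01865 L.
T constant ⇒ Boyle's law P V = const: T₃ = T₂; V₃ = V₂·(P₂/P₃) = 0.01331 L.
Adiabatic (γ = 5/3), T V^(γ−1) and P V^γ constant: T₄ = T₃·(V₃/V₄)^(γ−1) = 306.7 K; P₄ = P₃·(V₃/V₄)^γ = 0.5687 atm.

P₄ ≈ 0.569 atm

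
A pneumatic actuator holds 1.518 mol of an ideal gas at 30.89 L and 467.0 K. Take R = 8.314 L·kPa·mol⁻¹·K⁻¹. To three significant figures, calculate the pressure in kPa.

P ≈ 191 kPa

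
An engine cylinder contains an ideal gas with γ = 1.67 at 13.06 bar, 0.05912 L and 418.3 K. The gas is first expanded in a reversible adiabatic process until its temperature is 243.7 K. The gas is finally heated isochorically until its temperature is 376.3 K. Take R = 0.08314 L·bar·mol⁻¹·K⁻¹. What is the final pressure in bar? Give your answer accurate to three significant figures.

P₃ ≈ 5.25 bar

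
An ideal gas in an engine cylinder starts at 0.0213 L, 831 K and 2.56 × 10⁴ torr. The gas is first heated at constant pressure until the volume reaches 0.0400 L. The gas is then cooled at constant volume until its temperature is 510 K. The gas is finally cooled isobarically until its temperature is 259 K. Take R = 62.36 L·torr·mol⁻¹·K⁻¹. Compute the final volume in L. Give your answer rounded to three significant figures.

Isobaric, so V/T is constant: P₂ = P₁; T₂ = T₁·(V₂/V₁) = 1561 K.
V constant ⇒ P ∝ T: V₃ = V₂; P₃ = P₂·(T₃/T₂) = 8366 torr.
Isobaric, so V/T is constant: P₄ = P₃; V₄ = V₃·(T₄/T₃) = 0.02031 L.

V₄ ≈ 0.0203 L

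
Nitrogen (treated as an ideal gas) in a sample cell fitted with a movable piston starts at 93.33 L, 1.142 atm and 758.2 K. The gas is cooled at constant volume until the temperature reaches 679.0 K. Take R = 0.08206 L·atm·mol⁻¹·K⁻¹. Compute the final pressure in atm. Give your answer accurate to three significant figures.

P₂ ≈ 1.02 atm

V constant ⇒ P ∝ T: V₂ = V₁; P₂ = P₁·(T₂/T₁) = 1.023 atm.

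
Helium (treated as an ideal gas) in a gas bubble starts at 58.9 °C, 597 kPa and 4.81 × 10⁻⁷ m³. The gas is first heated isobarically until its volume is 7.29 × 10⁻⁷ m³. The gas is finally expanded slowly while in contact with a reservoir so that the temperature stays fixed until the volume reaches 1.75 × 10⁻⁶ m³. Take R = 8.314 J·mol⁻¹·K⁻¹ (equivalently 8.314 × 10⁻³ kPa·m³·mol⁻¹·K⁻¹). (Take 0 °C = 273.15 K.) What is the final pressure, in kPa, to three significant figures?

P₃ ≈ 249 kPa

Convert: T₁ = 332.0 K.
P constant ⇒ V ∝ T: P₂ = P₁; T₂ = T₁·(V₂/V₁) = 503.3 K.
T constant ⇒ Boyle's law P V = const: T₃ = T₂; P₃ = P₂·(V₂/V₃) = 248.7 kPa.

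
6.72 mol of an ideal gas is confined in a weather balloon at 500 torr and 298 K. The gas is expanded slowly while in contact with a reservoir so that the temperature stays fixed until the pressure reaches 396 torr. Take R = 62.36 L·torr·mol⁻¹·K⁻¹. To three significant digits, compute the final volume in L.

From PV = nRT: V₁ = nRT₁/P₁ = 249.8 L.
T constant ⇒ Boyle's law P V = const: T₂ = T₁; V₂ = V₁·(P₁/P₂) = 315.4 L.

V₂ ≈ 315 L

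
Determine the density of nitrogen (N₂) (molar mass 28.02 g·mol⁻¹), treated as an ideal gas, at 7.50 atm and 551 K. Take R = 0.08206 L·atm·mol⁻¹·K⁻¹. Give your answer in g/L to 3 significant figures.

ρ = PM/(RT) = (7.50 × 28.02) / (0.08206 × 551.0)

ρ ≈ 4.65 g/L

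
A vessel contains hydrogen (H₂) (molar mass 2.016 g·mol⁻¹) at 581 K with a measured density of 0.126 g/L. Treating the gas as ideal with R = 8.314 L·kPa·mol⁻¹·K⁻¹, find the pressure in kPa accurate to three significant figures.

ρ = PM/(RT) ⇒ P = ρRT/M = (0.126 × 8.314 × 581.0) / 2.016

P ≈ 302 kPa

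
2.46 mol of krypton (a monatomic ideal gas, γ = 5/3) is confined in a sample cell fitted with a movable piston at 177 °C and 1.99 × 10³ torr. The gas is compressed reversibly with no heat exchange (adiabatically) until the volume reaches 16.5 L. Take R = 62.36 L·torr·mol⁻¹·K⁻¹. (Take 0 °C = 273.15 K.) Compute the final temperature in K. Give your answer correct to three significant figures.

T₂ ≈ 739 K

Convert: T₁ = 450.1 K.
From PV = nRT: V₁ = nRT₁/P₁ = 34.70 L.
Adiabatic (γ = 5/3), T V^(γ−1) and P V^γ constant: T₂ = T₁·(V₁/V₂)^(γ−1) = 738.9 K; P₂ = P₁·(V₁/V₂)^γ = 6870 torr.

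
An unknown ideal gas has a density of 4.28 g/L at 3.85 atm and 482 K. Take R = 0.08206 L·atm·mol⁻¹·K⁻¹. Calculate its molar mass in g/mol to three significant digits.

ρ = PM/(RT) ⇒ M = ρRT/P = (4.28 × 0.08206 × 482.0) / 3.85

M ≈ 44.0 g/mol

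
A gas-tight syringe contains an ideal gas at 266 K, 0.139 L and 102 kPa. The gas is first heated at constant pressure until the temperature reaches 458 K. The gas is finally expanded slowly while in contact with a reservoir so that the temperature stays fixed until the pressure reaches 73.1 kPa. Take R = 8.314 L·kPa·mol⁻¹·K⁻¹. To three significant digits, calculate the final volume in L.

V₃ ≈ 0.334 L

P constant ⇒ V ∝ T: P₂ = P₁; V₂ = V₁·(T₂/T₁) = 0.2393 L.
T constant ⇒ Boyle's law P V = const: T₃ = T₂; V₃ = V₂·(P₂/P₃) = 0.3339 L.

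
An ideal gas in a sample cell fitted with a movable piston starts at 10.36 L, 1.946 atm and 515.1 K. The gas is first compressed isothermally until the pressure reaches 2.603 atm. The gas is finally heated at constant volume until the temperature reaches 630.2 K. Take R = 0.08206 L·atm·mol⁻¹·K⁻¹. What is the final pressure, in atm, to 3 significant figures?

Isothermal, so P V is constant: T₂ = T₁; V₂ = V₁·(P₁/P₂) = 7.745 L.
V constant ⇒ P ∝ T: V₃ = V₂; P₃ = P₂·(T₃/T₂) = 3.185 atm.

P₃ ≈ 3.18 atm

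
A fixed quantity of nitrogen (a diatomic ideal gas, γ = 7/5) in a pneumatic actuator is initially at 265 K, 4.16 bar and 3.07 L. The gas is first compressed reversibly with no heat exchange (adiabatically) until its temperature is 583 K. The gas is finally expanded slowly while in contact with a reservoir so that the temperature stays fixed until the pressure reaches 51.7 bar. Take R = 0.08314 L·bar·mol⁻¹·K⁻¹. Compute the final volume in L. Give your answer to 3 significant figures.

V₃ ≈ 0.543 L

Reversible adiabatic, γ = 7/5: P₂ = P₁·(T₂/T₁)^(γ/(γ−1)) = 65.70 bar; V₂ = V₁·(T₁/T₂)^(1/(γ−1)) = 0.4276 L.
T constant ⇒ Boyle's law P V = const: T₃ = T₂; V₃ = V₂·(P₂/P₃) = 0.5435 L.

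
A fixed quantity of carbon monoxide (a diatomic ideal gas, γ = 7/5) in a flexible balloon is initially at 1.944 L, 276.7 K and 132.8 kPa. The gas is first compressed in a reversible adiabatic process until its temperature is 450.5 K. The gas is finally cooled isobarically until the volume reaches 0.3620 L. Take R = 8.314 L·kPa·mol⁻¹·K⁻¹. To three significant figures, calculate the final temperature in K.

T₃ ≈ 284 K

Adiabatic (γ = 7/5), T V^(γ−1) and P V^γ constant: P₂ = P₁·(T₂/T₁)^(γ/(γ−1)) = 731.3 kPa; V₂ = V₁·(T₁/T₂)^(1/(γ−1)) = 0.5748 L.
P constant ⇒ V ∝ T: P₃ = P₂; T₃ = T₂·(V₃/V₂) = 283.7 K.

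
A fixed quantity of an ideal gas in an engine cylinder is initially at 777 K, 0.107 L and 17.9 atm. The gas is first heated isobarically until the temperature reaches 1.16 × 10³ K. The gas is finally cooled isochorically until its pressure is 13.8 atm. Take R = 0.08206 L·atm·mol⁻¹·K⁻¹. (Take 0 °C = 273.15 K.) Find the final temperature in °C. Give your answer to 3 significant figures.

T₃ ≈ 621 °C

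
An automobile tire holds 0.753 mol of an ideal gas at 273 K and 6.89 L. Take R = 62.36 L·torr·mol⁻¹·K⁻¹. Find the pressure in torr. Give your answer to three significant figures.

P ≈ 1.86e+03 torr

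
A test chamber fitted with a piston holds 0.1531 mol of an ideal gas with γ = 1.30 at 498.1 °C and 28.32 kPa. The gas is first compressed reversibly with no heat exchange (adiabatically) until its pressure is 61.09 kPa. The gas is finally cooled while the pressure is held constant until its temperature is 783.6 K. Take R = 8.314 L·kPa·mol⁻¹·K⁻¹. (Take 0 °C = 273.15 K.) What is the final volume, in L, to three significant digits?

V₃ ≈ 16.3 L

Convert: T₁ = 771.2 K.
From PV = nRT: V₁ = nRT₁/P₁ = 34.66 L.
Adiabatic (γ = 1.30), T V^(γ−1) and P V^γ constant: T₂ = T₁·(P₂/P₁)^((γ−1)/γ) = 921.0 K; V₂ = V₁·(P₁/P₂)^(1/γ) = 19.19 L.
Isobaric, so V/T is constant: P₃ = P₂; V₃ = V₂·(T₃/T₂) = 16.33 L.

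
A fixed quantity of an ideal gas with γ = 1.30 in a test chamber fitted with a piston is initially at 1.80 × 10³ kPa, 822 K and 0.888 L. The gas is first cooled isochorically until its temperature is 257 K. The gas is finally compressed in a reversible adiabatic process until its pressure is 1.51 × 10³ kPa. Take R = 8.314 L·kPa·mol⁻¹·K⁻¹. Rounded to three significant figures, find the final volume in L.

V constant ⇒ P ∝ T: V₂ = V₁; P₂ = P₁·(T₂/T₁) = 562.8 kPa.
Adiabatic (γ = 1.30), T V^(γ−1) and P V^γ constant: T₃ = T₂·(P₃/P₂)^((γ−1)/γ) = 322.7 K; V₃ = V₂·(P₂/P₃)^(1/γ) = 0.4156 L.

V₃ ≈ 0.416 L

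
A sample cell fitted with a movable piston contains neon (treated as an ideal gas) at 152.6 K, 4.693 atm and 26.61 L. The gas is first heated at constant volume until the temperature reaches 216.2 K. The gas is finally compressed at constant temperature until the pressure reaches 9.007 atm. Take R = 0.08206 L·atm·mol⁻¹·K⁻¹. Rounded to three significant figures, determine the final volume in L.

V₃ ≈ 19.6 L

Isochoric, so P/T is constant: V₂ = V₁; P₂ = P₁·(T₂/T₁) = 6.649 atm.
Isothermal, so P V is constant: T₃ = T₂; V₃ = V₂·(P₂/P₃) = 19.64 L.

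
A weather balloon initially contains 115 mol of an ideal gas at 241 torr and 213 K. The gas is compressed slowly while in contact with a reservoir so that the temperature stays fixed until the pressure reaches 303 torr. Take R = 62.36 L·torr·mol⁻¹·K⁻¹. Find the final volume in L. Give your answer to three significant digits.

V₂ ≈ 5.04e+03 L

From PV = nRT: V₁ = nRT₁/P₁ = 6338 L.
Isothermal, so P V is constant: T₂ = T₁; V₂ = V₁·(P₁/P₂) = 5041 L.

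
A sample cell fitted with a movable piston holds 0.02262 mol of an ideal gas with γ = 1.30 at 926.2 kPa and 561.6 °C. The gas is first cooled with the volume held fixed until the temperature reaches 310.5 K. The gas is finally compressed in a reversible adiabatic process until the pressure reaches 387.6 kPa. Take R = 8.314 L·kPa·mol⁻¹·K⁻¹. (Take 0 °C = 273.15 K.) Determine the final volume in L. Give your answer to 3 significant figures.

Convert: T₁ = 834.8 K.
From PV = nRT: V₁ = nRT₁/P₁ = 0.1695 L.
Isochoric, so P/T is constant: V₂ = V₁; P₂ = P₁·(T₂/T₁) = 344.5 kPa.
Adiabatic (γ = 1.30), T V^(γ−1) and P V^γ constant: T₃ = T₂·(P₃/P₂)^((γ−1)/γ) = 319.1 K; V₃ = V₂·(P₂/P₃)^(1/γ) = 0.1548 L.

V₃ ≈ 0.155 L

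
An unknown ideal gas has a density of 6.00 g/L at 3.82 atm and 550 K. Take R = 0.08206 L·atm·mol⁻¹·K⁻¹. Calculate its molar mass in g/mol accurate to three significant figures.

ρ = PM/(RT) ⇒ M = ρRT/P = (6.00 × 0.08206 × 550.0) / 3.82

M ≈ 70.9 g/mol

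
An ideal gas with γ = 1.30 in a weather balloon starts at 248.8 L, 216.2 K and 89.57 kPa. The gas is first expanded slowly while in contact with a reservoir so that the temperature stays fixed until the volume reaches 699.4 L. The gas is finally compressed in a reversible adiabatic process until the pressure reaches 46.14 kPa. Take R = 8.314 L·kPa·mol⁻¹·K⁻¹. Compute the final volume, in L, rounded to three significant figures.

Isothermal, so P V is constant: T₂ = T₁; P₂ = P₁·(V₁/V₂) = 31.86 kPa.
Adiabatic (γ = 1.30), T V^(γ−1) and P V^γ constant: T₃ = T₂·(P₃/P₂)^((γ−1)/γ) = 235.5 K; V₃ = V₂·(P₂/P₃)^(1/γ) = 526.1 L.

V₃ ≈ 526 L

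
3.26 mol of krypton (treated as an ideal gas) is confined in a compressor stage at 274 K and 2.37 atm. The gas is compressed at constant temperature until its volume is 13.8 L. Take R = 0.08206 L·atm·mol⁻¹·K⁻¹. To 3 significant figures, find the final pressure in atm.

P₂ ≈ 5.31 atm

From PV = nRT: V₁ = nRT₁/P₁ = 30.93 L.
Isothermal, so P V is constant: T₂ = T₁; P₂ = P₁·(V₁/V₂) = 5.312 atm.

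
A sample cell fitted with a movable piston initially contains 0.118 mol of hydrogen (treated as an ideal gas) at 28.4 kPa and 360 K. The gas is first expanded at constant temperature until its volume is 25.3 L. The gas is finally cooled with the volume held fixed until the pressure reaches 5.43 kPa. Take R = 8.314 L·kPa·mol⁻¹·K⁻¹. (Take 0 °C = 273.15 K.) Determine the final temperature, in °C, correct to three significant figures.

T₃ ≈ -133 °C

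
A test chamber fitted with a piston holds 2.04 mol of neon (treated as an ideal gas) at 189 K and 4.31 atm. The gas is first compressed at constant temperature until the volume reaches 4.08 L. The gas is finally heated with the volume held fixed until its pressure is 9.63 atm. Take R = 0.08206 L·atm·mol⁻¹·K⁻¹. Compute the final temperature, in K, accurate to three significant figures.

From PV = nRT: V₁ = nRT₁/P₁ = 7.341 L.
Isothermal, so P V is constant: T₂ = T₁; P₂ = P₁·(V₁/V₂) = 7.755 atm.
Isochoric, so P/T is constant: V₃ = V₂; T₃ = T₂·(P₃/P₂) = 234.7 K.

T₃ ≈ 235 K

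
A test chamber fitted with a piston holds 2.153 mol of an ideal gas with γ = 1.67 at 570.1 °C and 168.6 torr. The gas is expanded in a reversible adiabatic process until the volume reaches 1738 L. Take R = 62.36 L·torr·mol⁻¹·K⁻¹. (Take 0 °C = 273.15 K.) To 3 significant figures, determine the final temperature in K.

Convert: T₁ = 843.2 K.
From PV = nRT: V₁ = nRT₁/P₁ = 671.5 L.
Adiabatic (γ = 1.67), T V^(γ−1) and P V^γ constant: T₂ = T₁·(V₁/V₂)^(γ−1) = 445.9 K; P₂ = P₁·(V₁/V₂)^γ = 34.45 torr.

T₂ ≈ 446 K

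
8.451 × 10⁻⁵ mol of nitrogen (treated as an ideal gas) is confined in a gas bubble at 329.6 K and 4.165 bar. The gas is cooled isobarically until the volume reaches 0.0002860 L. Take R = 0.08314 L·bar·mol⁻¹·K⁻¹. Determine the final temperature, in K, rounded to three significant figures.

From PV = nRT: V₁ = nRT₁/P₁ = 0.0005560 L.
P constant ⇒ V ∝ T: P₂ = P₁; T₂ = T₁·(V₂/V₁) = 169.5 K.

T₂ ≈ 170 K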